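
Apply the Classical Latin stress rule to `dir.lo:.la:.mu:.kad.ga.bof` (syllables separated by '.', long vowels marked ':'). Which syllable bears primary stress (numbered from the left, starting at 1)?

Classical Latin: stress the penult if heavy (long vowel or closed), else the antepenult.
Weights: 5 kad H, 6 ga L, 7 bof H.
The penult (syllable 6, ga) is light, so stress falls on the antepenult (syllable 5, kad).
Stress on syllable 5: dir.lo:.la:.mu:.ˈkad.ga.bof.

5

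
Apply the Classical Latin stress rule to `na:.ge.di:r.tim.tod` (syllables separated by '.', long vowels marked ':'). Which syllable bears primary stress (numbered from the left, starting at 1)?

4

Classical Latin: stress the penult if heavy (long vowel or closed), else the antepenult.
Weights: 3 di:r H, 4 tim H, 5 tod H.
The penult (syllable 4, tim) is heavy, so it takes stress.
Stress on syllable 4: na:.ge.di:r.ˈtim.tod.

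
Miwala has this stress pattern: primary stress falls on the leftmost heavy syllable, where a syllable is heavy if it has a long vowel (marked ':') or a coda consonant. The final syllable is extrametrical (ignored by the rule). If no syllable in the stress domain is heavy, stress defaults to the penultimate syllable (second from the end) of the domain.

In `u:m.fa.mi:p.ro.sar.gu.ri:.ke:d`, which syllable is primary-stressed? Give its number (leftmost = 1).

1

The final syllable (8, ke:d) is extrametrical; the stress domain is syllables 1–7.
Weights: 1 u:m H, 2 fa L, 3 mi:p H, 4 ro L, 5 sar H, 6 gu L, 7 ri: H.
Heavy syllables in the domain: 1, 3, 5, 7. The leftmost is syllable 1 (u:m).
Primary stress: syllable 1 → ˈu:m.fa.mi:p.ro.sar.gu.ri:.ke:d.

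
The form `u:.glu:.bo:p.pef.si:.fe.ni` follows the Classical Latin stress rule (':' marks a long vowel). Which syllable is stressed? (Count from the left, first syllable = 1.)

Classical Latin: stress the penult if heavy (long vowel or closed), else the antepenult.
Weights: 5 si: H, 6 fe L, 7 ni L.
The penult (syllable 6, fe) is light, so stress falls on the antepenult (syllable 5, si:).
Stress on syllable 5: u:.glu:.bo:p.pef.ˈsi:.fe.ni.

5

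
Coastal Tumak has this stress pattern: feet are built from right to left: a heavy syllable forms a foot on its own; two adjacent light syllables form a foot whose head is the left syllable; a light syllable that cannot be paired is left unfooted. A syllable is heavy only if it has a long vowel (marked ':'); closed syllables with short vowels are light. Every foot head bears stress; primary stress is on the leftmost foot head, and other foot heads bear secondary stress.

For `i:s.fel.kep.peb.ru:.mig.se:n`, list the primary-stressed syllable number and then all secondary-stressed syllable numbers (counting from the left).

Weights: 1 i:s H, 2 fel L, 3 kep L, 4 peb L, 5 ru: H, 6 mig L, 7 se:n H.
Parse right to left (heavy = foot alone; LL = one foot; stranded L unfooted): (ˈi:s) fel (ˈkep.peb) (ˈru:) mig (ˈse:n).
Foot heads: 1, 3, 5, 7.
Primary stress on the leftmost head = syllable 1.
Secondary stress on 3, 5, 7: ˈi:s.fel.ˌkep.peb.ˌru:.mig.ˌse:n.

primary 1, secondary 3, 5, 7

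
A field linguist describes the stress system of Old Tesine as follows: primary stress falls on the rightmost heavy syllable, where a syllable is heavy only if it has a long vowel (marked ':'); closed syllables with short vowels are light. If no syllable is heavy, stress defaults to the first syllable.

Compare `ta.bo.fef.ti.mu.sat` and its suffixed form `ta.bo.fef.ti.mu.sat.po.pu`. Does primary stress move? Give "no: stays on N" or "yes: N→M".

Base `ta.bo.fef.ti.mu.sat` (6 syllables):
  Weights: 1 ta L, 2 bo L, 3 fef L, 4 ti L, 5 mu L, 6 sat L.
  No heavy syllable in the domain; default to the first syllable = syllable 1.
  → primary stress on syllable 1.
Suffixed `ta.bo.fef.ti.mu.sat.po.pu` (8 syllables):
  Weights: 1 ta L, 2 bo L, 3 fef L, 4 ti L, 5 mu L, 6 sat L, 7 po L, 8 pu L.
  No heavy syllable in the domain; default to the first syllable = syllable 1.
  → primary stress on syllable 1.

no: stays on 1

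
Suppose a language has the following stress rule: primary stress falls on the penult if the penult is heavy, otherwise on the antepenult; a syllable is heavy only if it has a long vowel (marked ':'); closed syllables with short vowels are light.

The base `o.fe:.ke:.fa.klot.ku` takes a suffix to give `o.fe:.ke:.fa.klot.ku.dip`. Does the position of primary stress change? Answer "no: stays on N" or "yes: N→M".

yes: 4→5

Base `o.fe:.ke:.fa.klot.ku` (6 syllables):
  Weights: 4 fa L, 5 klot L, 6 ku L.
  The penult (syllable 5, klot) is light, so stress falls on the antepenult (syllable 4, fa).
  → primary stress on syllable 4.
Suffixed `o.fe:.ke:.fa.klot.ku.dip` (7 syllables):
  Weights: 5 klot L, 6 ku L, 7 dip L.
  The penult (syllable 6, ku) is light, so stress falls on the antepenult (syllable 5, klot).
  → primary stress on syllable 5.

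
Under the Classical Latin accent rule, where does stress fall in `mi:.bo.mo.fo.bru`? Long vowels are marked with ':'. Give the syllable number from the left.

Classical Latin: stress the penult if heavy (long vowel or closed), else the antepenult.
Weights: 3 mo L, 4 fo L, 5 bru L.
The penult (syllable 4, fo) is light, so stress falls on the antepenult (syllable 3, mo).
Stress on syllable 3: mi:.bo.ˈmo.fo.bru.

3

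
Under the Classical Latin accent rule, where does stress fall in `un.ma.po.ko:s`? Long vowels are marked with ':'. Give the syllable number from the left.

Classical Latin: stress the penult if heavy (long vowel or closed), else the antepenult.
Weights: 2 ma L, 3 po L, 4 ko:s H.
The penult (syllable 3, po) is light, so stress falls on the antepenult (syllable 2, ma).
Stress on syllable 2: un.ˈma.po.ko:s.

2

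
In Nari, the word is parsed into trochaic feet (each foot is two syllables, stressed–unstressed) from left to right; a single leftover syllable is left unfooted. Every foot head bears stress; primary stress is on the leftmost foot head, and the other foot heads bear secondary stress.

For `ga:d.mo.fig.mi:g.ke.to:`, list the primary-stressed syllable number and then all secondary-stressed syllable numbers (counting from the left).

primary 1, secondary 3, 5

Parse left to right into trochaic (ˈσσ) feet: (ˈga:d.mo) (ˈfig.mi:g) (ˈke.to:).
Foot heads (stressed positions): 1, 3, 5.
End Rule Leftmost: primary stress on the leftmost head = syllable 1.
Secondary stress on 3, 5: ˈga:d.mo.ˌfig.mi:g.ˌke.to:.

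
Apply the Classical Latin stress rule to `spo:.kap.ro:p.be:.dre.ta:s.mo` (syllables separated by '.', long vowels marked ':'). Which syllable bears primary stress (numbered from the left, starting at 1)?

6

Classical Latin: stress the penult if heavy (long vowel or closed), else the antepenult.
Weights: 5 dre L, 6 ta:s H, 7 mo L.
The penult (syllable 6, ta:s) is heavy, so it takes stress.
Stress on syllable 6: spo:.kap.ro:p.be:.dre.ˈta:s.mo.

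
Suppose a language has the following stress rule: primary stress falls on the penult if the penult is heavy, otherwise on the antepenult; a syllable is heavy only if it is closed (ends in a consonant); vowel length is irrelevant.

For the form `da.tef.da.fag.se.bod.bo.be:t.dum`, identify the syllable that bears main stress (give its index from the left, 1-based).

8

Weights: 7 bo L, 8 be:t H, 9 dum H.
The penult (syllable 8, be:t) is heavy, so it takes stress.
Primary stress: syllable 8 → da.tef.da.fag.se.bod.bo.ˈbe:t.dum.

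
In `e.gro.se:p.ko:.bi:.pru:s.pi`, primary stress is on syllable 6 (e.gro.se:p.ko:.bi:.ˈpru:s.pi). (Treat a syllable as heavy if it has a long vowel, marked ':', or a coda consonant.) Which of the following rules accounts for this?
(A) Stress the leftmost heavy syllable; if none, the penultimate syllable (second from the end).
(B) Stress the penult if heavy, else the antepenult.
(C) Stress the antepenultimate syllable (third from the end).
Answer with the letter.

B

Rule A → syllable 3 (observed: 6).
Rule B → syllable 6 ✓.
Rule C → syllable 5 (observed: 6).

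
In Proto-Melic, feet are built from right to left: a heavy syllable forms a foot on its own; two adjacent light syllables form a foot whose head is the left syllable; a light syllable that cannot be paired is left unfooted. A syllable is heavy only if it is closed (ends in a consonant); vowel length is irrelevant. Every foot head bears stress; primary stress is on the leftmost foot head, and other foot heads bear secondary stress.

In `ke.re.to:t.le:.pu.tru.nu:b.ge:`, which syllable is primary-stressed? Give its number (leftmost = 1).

1

Weights: 1 ke L, 2 re L, 3 to:t H, 4 le: L, 5 pu L, 6 tru L, 7 nu:b H, 8 ge: L.
Parse right to left (heavy = foot alone; LL = one foot; stranded L unfooted): (ˈke.re) (ˈto:t) le: (ˈpu.tru) (ˈnu:b) ge:.
Foot heads: 1, 3, 5, 7.
Primary stress on the leftmost head = syllable 1.
Primary stress: syllable 1 → ˈke.re.to:t.le:.pu.tru.nu:b.ge:.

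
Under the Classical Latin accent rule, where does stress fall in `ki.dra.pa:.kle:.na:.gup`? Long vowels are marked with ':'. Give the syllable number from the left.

Classical Latin: stress the penult if heavy (long vowel or closed), else the antepenult.
Weights: 4 kle: H, 5 na: H, 6 gup H.
The penult (syllable 5, na:) is heavy, so it takes stress.
Stress on syllable 5: ki.dra.pa:.kle:.ˈna:.gup.

5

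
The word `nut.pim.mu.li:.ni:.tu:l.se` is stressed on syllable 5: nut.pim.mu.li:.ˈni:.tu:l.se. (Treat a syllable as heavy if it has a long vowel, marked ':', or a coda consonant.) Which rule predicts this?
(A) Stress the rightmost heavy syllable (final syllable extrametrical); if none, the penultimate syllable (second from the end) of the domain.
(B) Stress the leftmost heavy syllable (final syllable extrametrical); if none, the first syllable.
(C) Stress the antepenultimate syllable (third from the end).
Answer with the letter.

C

Rule A → syllable 6 (observed: 5).
Rule B → syllable 1 (observed: 5).
Rule C → syllable 5 ✓.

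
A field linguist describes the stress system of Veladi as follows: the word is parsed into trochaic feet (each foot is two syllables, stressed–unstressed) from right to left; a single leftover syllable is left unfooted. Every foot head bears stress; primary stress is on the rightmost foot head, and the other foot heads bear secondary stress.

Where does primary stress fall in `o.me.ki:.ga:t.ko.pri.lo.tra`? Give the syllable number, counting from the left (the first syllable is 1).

Parse right to left into trochaic (ˈσσ) feet: (ˈo.me) (ˈki:.ga:t) (ˈko.pri) (ˈlo.tra).
Foot heads (stressed positions): 1, 3, 5, 7.
End Rule Rightmost: primary stress on the rightmost head = syllable 7.
Primary stress: syllable 7 → o.me.ki:.ga:t.ko.pri.ˈlo.tra.

7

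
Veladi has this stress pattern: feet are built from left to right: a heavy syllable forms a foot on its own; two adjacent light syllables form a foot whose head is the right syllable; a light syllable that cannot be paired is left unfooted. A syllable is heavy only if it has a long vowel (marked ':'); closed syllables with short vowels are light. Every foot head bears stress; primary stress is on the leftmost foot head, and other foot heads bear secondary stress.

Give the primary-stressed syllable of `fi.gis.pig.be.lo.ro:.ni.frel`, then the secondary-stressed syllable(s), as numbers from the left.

primary 2, secondary 4, 6, 8

Weights: 1 fi L, 2 gis L, 3 pig L, 4 be L, 5 lo L, 6 ro: H, 7 ni L, 8 frel L.
Parse left to right (heavy = foot alone; LL = one foot; stranded L unfooted): (fi.ˈgis) (pig.ˈbe) lo (ˈro:) (ni.ˈfrel).
Foot heads: 2, 4, 6, 8.
Primary stress on the leftmost head = syllable 2.
Secondary stress on 4, 6, 8: fi.ˈgis.pig.ˌbe.lo.ˌro:.ni.ˌfrel.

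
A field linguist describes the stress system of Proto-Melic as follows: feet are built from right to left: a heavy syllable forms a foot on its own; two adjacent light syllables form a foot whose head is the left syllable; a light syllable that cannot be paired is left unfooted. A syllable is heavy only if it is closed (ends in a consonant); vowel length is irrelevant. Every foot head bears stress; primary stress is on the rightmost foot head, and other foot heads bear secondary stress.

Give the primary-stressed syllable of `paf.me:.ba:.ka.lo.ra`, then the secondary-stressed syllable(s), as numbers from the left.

Weights: 1 paf H, 2 me: L, 3 ba: L, 4 ka L, 5 lo L, 6 ra L.
Parse right to left (heavy = foot alone; LL = one foot; stranded L unfooted): (ˈpaf) me: (ˈba:.ka) (ˈlo.ra).
Foot heads: 1, 3, 5.
Primary stress on the rightmost head = syllable 5.
Secondary stress on 1, 3: ˌpaf.me:.ˌba:.ka.ˈlo.ra.

primary 5, secondary 1, 3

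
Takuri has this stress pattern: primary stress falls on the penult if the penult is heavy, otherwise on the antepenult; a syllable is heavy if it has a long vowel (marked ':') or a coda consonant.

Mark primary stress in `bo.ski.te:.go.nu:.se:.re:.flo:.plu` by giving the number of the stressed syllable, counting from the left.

Weights: 7 re: H, 8 flo: H, 9 plu L.
The penult (syllable 8, flo:) is heavy, so it takes stress.
Primary stress: syllable 8 → bo.ski.te:.go.nu:.se:.re:.ˈflo:.plu.

8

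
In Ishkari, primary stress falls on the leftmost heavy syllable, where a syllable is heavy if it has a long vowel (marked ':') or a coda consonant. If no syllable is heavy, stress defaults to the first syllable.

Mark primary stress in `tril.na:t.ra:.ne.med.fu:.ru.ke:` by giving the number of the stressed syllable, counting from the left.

Weights: 1 tril H, 2 na:t H, 3 ra: H, 4 ne L, 5 med H, 6 fu: H, 7 ru L, 8 ke: H.
Heavy syllables in the domain: 1, 2, 3, 5, 6, 8. The leftmost is syllable 1 (tril).
Primary stress: syllable 1 → ˈtril.na:t.ra:.ne.med.fu:.ru.ke:.

1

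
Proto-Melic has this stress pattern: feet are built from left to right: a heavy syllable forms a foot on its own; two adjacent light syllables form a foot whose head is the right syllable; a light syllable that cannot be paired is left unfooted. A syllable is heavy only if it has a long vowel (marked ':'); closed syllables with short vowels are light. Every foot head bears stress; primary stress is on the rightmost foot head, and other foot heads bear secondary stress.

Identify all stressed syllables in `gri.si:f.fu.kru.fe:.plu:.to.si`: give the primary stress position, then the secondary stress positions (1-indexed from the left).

primary 8, secondary 2, 4, 5, 6

Weights: 1 gri L, 2 si:f H, 3 fu L, 4 kru L, 5 fe: H, 6 plu: H, 7 to L, 8 si L.
Parse left to right (heavy = foot alone; LL = one foot; stranded L unfooted): gri (ˈsi:f) (fu.ˈkru) (ˈfe:) (ˈplu:) (to.ˈsi).
Foot heads: 2, 4, 5, 6, 8.
Primary stress on the rightmost head = syllable 8.
Secondary stress on 2, 4, 5, 6: gri.ˌsi:f.fu.ˌkru.ˌfe:.ˌplu:.to.ˈsi.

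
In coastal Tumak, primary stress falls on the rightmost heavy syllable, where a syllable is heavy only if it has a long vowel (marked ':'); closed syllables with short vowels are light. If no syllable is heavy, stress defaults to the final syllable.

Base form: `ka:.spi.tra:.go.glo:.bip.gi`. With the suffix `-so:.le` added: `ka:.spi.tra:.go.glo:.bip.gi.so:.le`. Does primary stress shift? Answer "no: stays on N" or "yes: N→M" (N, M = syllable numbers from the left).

Base `ka:.spi.tra:.go.glo:.bip.gi` (7 syllables):
  Weights: 1 ka: H, 2 spi L, 3 tra: H, 4 go L, 5 glo: H, 6 bip L, 7 gi L.
  Heavy syllables in the domain: 1, 3, 5. The rightmost is syllable 5 (glo:).
  → primary stress on syllable 5.
Suffixed `ka:.spi.tra:.go.glo:.bip.gi.so:.le` (9 syllables):
  Weights: 1 ka: H, 2 spi L, 3 tra: H, 4 go L, 5 glo: H, 6 bip L, 7 gi L, 8 so: H, 9 le L.
  Heavy syllables in the domain: 1, 3, 5, 8. The rightmost is syllable 8 (so:).
  → primary stress on syllable 8.

yes: 5→8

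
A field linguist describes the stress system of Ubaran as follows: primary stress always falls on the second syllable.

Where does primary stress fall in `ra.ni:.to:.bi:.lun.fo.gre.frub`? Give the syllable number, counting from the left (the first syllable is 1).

2

The word has 8 syllables; the second syllable is syllable 2 (ni:).
Primary stress: syllable 2 → ra.ˈni:.to:.bi:.lun.fo.gre.frub.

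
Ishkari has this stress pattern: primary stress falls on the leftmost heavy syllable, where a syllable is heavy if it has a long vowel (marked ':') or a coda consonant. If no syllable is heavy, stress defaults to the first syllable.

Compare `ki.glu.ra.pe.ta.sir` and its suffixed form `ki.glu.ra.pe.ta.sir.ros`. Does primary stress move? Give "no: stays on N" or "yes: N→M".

no: stays on 6

Base `ki.glu.ra.pe.ta.sir` (6 syllables):
  Weights: 1 ki L, 2 glu L, 3 ra L, 4 pe L, 5 ta L, 6 sir H.
  Heavy syllables in the domain: 6. The leftmost is syllable 6 (sir).
  → primary stress on syllable 6.
Suffixed `ki.glu.ra.pe.ta.sir.ros` (7 syllables):
  Weights: 1 ki L, 2 glu L, 3 ra L, 4 pe L, 5 ta L, 6 sir H, 7 ros H.
  Heavy syllables in the domain: 6, 7. The leftmost is syllable 6 (sir).
  → primary stress on syllable 6.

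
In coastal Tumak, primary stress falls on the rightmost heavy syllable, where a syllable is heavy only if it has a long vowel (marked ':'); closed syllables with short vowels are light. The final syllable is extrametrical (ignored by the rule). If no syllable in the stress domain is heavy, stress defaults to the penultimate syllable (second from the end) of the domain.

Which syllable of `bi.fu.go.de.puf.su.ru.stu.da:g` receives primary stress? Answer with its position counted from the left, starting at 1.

The final syllable (9, da:g) is extrametrical; the stress domain is syllables 1–8.
Weights: 1 bi L, 2 fu L, 3 go L, 4 de L, 5 puf L, 6 su L, 7 ru L, 8 stu L.
No heavy syllable in the domain; default to the penultimate syllable (second from the end) of the domain = syllable 7.
Primary stress: syllable 7 → bi.fu.go.de.puf.su.ˈru.stu.da:g.

7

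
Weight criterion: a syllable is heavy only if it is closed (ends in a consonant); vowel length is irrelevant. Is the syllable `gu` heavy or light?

light

`gu`: short vowel, open (no coda). Open (no coda) → light.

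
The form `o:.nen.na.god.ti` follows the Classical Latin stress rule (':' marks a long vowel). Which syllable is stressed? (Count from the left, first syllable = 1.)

4

Classical Latin: stress the penult if heavy (long vowel or closed), else the antepenult.
Weights: 3 na L, 4 god H, 5 ti L.
The penult (syllable 4, god) is heavy, so it takes stress.
Stress on syllable 4: o:.nen.na.ˈgod.ti.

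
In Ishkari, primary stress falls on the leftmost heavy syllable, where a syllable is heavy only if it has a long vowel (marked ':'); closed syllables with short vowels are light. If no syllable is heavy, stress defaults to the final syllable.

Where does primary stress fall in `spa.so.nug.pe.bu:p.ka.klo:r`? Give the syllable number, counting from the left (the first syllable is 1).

Weights: 1 spa L, 2 so L, 3 nug L, 4 pe L, 5 bu:p H, 6 ka L, 7 klo:r H.
Heavy syllables in the domain: 5, 7. The leftmost is syllable 5 (bu:p).
Primary stress: syllable 5 → spa.so.nug.pe.ˈbu:p.ka.klo:r.

5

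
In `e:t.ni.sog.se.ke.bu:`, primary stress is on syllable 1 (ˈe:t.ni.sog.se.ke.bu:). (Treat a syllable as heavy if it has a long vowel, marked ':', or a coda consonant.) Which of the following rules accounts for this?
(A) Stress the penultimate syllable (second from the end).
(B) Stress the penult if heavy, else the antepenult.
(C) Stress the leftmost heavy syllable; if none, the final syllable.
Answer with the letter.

Rule A → syllable 5 (observed: 1).
Rule B → syllable 4 (observed: 1).
Rule C → syllable 1 ✓.

C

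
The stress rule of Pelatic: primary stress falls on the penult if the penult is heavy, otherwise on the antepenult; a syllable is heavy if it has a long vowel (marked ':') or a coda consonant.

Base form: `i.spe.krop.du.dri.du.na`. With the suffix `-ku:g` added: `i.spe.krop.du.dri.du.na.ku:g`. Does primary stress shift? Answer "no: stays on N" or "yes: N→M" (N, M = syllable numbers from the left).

Base `i.spe.krop.du.dri.du.na` (7 syllables):
  Weights: 5 dri L, 6 du L, 7 na L.
  The penult (syllable 6, du) is light, so stress falls on the antepenult (syllable 5, dri).
  → primary stress on syllable 5.
Suffixed `i.spe.krop.du.dri.du.na.ku:g` (8 syllables):
  Weights: 6 du L, 7 na L, 8 ku:g H.
  The penult (syllable 7, na) is light, so stress falls on the antepenult (syllable 6, du).
  → primary stress on syllable 6.

yes: 5→6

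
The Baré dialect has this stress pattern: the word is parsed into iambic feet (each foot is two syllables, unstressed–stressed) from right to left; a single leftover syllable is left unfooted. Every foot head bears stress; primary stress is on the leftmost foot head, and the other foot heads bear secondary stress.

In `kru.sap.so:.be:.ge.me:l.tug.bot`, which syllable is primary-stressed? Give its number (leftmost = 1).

2

Parse right to left into iambic (σˈσ) feet: (kru.ˈsap) (so:.ˈbe:) (ge.ˈme:l) (tug.ˈbot).
Foot heads (stressed positions): 2, 4, 6, 8.
End Rule Leftmost: primary stress on the leftmost head = syllable 2.
Primary stress: syllable 2 → kru.ˈsap.so:.be:.ge.me:l.tug.bot.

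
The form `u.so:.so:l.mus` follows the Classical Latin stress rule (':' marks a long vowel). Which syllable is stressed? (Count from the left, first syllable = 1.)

Classical Latin: stress the penult if heavy (long vowel or closed), else the antepenult.
Weights: 2 so: H, 3 so:l H, 4 mus H.
The penult (syllable 3, so:l) is heavy, so it takes stress.
Stress on syllable 3: u.so:.ˈso:l.mus.

3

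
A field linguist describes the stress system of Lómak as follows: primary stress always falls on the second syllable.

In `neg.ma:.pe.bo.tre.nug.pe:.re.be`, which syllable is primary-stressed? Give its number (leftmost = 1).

2

The word has 9 syllables; the second syllable is syllable 2 (ma:).
Primary stress: syllable 2 → neg.ˈma:.pe.bo.tre.nug.pe:.re.be.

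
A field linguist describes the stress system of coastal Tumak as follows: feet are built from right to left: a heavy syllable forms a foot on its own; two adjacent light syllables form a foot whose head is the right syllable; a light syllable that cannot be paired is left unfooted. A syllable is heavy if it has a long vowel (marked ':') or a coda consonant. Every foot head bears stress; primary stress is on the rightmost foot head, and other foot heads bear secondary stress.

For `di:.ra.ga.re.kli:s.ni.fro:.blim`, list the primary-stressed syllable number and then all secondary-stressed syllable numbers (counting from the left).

Weights: 1 di: H, 2 ra L, 3 ga L, 4 re L, 5 kli:s H, 6 ni L, 7 fro: H, 8 blim H.
Parse right to left (heavy = foot alone; LL = one foot; stranded L unfooted): (ˈdi:) ra (ga.ˈre) (ˈkli:s) ni (ˈfro:) (ˈblim).
Foot heads: 1, 4, 5, 7, 8.
Primary stress on the rightmost head = syllable 8.
Secondary stress on 1, 4, 5, 7: ˌdi:.ra.ga.ˌre.ˌkli:s.ni.ˌfro:.ˈblim.

primary 8, secondary 1, 4, 5, 7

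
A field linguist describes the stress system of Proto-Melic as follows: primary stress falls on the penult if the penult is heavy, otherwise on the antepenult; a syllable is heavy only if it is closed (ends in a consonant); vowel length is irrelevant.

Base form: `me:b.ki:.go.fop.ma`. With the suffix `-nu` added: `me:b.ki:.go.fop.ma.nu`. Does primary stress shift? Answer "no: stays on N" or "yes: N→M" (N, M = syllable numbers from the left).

Base `me:b.ki:.go.fop.ma` (5 syllables):
  Weights: 3 go L, 4 fop H, 5 ma L.
  The penult (syllable 4, fop) is heavy, so it takes stress.
  → primary stress on syllable 4.
Suffixed `me:b.ki:.go.fop.ma.nu` (6 syllables):
  Weights: 4 fop H, 5 ma L, 6 nu L.
  The penult (syllable 5, ma) is light, so stress falls on the antepenult (syllable 4, fop).
  → primary stress on syllable 4.

no: stays on 4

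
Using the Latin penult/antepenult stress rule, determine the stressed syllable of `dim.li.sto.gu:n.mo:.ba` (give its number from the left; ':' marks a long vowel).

5

Classical Latin: stress the penult if heavy (long vowel or closed), else the antepenult.
Weights: 4 gu:n H, 5 mo: H, 6 ba L.
The penult (syllable 5, mo:) is heavy, so it takes stress.
Stress on syllable 5: dim.li.sto.gu:n.ˈmo:.ba.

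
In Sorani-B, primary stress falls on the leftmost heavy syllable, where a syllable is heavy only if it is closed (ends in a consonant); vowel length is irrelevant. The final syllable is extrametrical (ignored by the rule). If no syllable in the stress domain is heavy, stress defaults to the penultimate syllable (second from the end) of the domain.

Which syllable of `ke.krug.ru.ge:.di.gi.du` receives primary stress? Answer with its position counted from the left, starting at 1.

2

The final syllable (7, du) is extrametrical; the stress domain is syllables 1–6.
Weights: 1 ke L, 2 krug H, 3 ru L, 4 ge: L, 5 di L, 6 gi L.
Heavy syllables in the domain: 2. The leftmost is syllable 2 (krug).
Primary stress: syllable 2 → ke.ˈkrug.ru.ge:.di.gi.du.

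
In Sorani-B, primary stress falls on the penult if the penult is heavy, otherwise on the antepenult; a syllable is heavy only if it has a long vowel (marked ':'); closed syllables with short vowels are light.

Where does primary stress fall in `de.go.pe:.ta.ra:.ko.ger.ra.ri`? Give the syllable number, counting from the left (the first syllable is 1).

Weights: 7 ger L, 8 ra L, 9 ri L.
The penult (syllable 8, ra) is light, so stress falls on the antepenult (syllable 7, ger).
Primary stress: syllable 7 → de.go.pe:.ta.ra:.ko.ˈger.ra.ri.

7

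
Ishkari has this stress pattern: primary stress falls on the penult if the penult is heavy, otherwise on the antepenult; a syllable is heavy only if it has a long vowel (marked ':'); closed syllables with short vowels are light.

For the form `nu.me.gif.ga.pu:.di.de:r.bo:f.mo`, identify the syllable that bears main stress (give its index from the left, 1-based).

8

Weights: 7 de:r H, 8 bo:f H, 9 mo L.
The penult (syllable 8, bo:f) is heavy, so it takes stress.
Primary stress: syllable 8 → nu.me.gif.ga.pu:.di.de:r.ˈbo:f.mo.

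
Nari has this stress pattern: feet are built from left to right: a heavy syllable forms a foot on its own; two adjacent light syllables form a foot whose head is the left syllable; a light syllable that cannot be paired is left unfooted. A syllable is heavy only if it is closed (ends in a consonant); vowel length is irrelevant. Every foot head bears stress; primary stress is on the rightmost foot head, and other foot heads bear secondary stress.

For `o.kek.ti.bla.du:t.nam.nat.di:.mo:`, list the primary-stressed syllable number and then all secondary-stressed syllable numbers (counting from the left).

Weights: 1 o L, 2 kek H, 3 ti L, 4 bla L, 5 du:t H, 6 nam H, 7 nat H, 8 di: L, 9 mo: L.
Parse left to right (heavy = foot alone; LL = one foot; stranded L unfooted): o (ˈkek) (ˈti.bla) (ˈdu:t) (ˈnam) (ˈnat) (ˈdi:.mo:).
Foot heads: 2, 3, 5, 6, 7, 8.
Primary stress on the rightmost head = syllable 8.
Secondary stress on 2, 3, 5, 6, 7: o.ˌkek.ˌti.bla.ˌdu:t.ˌnam.ˌnat.ˈdi:.mo:.

primary 8, secondary 2, 3, 5, 6, 7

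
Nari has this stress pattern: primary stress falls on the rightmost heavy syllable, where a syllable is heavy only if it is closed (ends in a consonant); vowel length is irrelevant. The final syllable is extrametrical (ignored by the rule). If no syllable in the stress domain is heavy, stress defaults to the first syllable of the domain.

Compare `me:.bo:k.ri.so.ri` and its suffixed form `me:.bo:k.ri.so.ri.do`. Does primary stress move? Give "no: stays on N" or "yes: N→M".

Base `me:.bo:k.ri.so.ri` (5 syllables):
  The final syllable (5, ri) is extrametrical; the stress domain is syllables 1–4.
  Weights: 1 me: L, 2 bo:k H, 3 ri L, 4 so L.
  Heavy syllables in the domain: 2. The rightmost is syllable 2 (bo:k).
  → primary stress on syllable 2.
Suffixed `me:.bo:k.ri.so.ri.do` (6 syllables):
  The final syllable (6, do) is extrametrical; the stress domain is syllables 1–5.
  Weights: 1 me: L, 2 bo:k H, 3 ri L, 4 so L, 5 ri L.
  Heavy syllables in the domain: 2. The rightmost is syllable 2 (bo:k).
  → primary stress on syllable 2.

no: stays on 2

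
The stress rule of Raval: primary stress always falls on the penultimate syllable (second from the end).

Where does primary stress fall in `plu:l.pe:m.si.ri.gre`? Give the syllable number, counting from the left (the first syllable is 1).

The word has 5 syllables; the penultimate syllable (second from the end) is syllable 4 (ri).
Primary stress: syllable 4 → plu:l.pe:m.si.ˈri.gre.

4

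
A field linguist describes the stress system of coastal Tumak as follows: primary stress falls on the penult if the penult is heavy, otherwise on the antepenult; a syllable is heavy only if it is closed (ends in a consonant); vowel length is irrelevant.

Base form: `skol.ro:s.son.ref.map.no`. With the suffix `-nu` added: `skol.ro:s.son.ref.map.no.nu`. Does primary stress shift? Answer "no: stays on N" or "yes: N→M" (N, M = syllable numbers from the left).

no: stays on 5

Base `skol.ro:s.son.ref.map.no` (6 syllables):
  Weights: 4 ref H, 5 map H, 6 no L.
  The penult (syllable 5, map) is heavy, so it takes stress.
  → primary stress on syllable 5.
Suffixed `skol.ro:s.son.ref.map.no.nu` (7 syllables):
  Weights: 5 map H, 6 no L, 7 nu L.
  The penult (syllable 6, no) is light, so stress falls on the antepenult (syllable 5, map).
  → primary stress on syllable 5.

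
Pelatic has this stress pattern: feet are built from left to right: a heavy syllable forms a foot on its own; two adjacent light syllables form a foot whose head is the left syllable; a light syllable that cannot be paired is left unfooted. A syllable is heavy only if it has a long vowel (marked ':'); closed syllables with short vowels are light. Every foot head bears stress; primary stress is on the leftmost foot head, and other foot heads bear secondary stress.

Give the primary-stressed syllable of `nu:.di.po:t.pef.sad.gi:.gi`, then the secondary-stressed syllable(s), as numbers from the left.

Weights: 1 nu: H, 2 di L, 3 po:t H, 4 pef L, 5 sad L, 6 gi: H, 7 gi L.
Parse left to right (heavy = foot alone; LL = one foot; stranded L unfooted): (ˈnu:) di (ˈpo:t) (ˈpef.sad) (ˈgi:) gi.
Foot heads: 1, 3, 4, 6.
Primary stress on the leftmost head = syllable 1.
Secondary stress on 3, 4, 6: ˈnu:.di.ˌpo:t.ˌpef.sad.ˌgi:.gi.

primary 1, secondary 3, 4, 6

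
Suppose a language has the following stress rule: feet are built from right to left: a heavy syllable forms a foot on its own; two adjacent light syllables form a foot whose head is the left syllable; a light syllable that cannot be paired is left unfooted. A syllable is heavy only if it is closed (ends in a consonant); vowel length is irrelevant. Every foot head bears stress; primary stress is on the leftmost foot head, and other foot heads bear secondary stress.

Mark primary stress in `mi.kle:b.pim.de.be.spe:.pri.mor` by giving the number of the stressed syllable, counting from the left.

Weights: 1 mi L, 2 kle:b H, 3 pim H, 4 de L, 5 be L, 6 spe: L, 7 pri L, 8 mor H.
Parse right to left (heavy = foot alone; LL = one foot; stranded L unfooted): mi (ˈkle:b) (ˈpim) (ˈde.be) (ˈspe:.pri) (ˈmor).
Foot heads: 2, 3, 4, 6, 8.
Primary stress on the leftmost head = syllable 2.
Primary stress: syllable 2 → mi.ˈkle:b.pim.de.be.spe:.pri.mor.

2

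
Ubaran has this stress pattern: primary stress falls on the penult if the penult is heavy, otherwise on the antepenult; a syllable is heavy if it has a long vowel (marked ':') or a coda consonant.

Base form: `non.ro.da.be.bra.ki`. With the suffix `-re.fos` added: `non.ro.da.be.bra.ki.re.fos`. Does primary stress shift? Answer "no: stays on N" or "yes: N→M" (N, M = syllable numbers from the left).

Base `non.ro.da.be.bra.ki` (6 syllables):
  Weights: 4 be L, 5 bra L, 6 ki L.
  The penult (syllable 5, bra) is light, so stress falls on the antepenult (syllable 4, be).
  → primary stress on syllable 4.
Suffixed `non.ro.da.be.bra.ki.re.fos` (8 syllables):
  Weights: 6 ki L, 7 re L, 8 fos H.
  The penult (syllable 7, re) is light, so stress falls on the antepenult (syllable 6, ki).
  → primary stress on syllable 6.

yes: 4→6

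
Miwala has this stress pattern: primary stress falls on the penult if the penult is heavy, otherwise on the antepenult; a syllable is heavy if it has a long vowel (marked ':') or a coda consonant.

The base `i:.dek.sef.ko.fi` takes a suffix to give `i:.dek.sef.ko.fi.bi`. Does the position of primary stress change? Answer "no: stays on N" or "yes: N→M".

Base `i:.dek.sef.ko.fi` (5 syllables):
  Weights: 3 sef H, 4 ko L, 5 fi L.
  The penult (syllable 4, ko) is light, so stress falls on the antepenult (syllable 3, sef).
  → primary stress on syllable 3.
Suffixed `i:.dek.sef.ko.fi.bi` (6 syllables):
  Weights: 4 ko L, 5 fi L, 6 bi L.
  The penult (syllable 5, fi) is light, so stress falls on the antepenult (syllable 4, ko).
  → primary stress on syllable 4.

yes: 3→4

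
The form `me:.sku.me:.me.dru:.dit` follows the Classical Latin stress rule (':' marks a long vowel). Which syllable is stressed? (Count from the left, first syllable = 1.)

Classical Latin: stress the penult if heavy (long vowel or closed), else the antepenult.
Weights: 4 me L, 5 dru: H, 6 dit H.
The penult (syllable 5, dru:) is heavy, so it takes stress.
Stress on syllable 5: me:.sku.me:.me.ˈdru:.dit.

5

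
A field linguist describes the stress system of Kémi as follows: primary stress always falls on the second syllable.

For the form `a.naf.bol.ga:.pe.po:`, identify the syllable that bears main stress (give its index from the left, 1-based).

The word has 6 syllables; the second syllable is syllable 2 (naf).
Primary stress: syllable 2 → a.ˈnaf.bol.ga:.pe.po:.

2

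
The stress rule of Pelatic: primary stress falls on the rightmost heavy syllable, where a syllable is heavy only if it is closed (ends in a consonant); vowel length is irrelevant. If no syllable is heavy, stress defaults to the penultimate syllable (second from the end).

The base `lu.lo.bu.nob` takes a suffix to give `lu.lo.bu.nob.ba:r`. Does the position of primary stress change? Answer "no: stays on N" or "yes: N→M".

yes: 4→5

Base `lu.lo.bu.nob` (4 syllables):
  Weights: 1 lu L, 2 lo L, 3 bu L, 4 nob H.
  Heavy syllables in the domain: 4. The rightmost is syllable 4 (nob).
  → primary stress on syllable 4.
Suffixed `lu.lo.bu.nob.ba:r` (5 syllables):
  Weights: 1 lu L, 2 lo L, 3 bu L, 4 nob H, 5 ba:r H.
  Heavy syllables in the domain: 4, 5. The rightmost is syllable 5 (ba:r).
  → primary stress on syllable 5.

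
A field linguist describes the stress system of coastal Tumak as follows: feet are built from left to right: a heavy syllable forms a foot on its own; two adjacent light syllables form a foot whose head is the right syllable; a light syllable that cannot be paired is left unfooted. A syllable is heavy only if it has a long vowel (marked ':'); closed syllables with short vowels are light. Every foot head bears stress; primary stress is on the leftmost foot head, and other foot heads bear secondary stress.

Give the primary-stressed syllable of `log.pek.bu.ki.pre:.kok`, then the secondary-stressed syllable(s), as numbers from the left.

primary 2, secondary 4, 5

Weights: 1 log L, 2 pek L, 3 bu L, 4 ki L, 5 pre: H, 6 kok L.
Parse left to right (heavy = foot alone; LL = one foot; stranded L unfooted): (log.ˈpek) (bu.ˈki) (ˈpre:) kok.
Foot heads: 2, 4, 5.
Primary stress on the leftmost head = syllable 2.
Secondary stress on 4, 5: log.ˈpek.bu.ˌki.ˌpre:.kok.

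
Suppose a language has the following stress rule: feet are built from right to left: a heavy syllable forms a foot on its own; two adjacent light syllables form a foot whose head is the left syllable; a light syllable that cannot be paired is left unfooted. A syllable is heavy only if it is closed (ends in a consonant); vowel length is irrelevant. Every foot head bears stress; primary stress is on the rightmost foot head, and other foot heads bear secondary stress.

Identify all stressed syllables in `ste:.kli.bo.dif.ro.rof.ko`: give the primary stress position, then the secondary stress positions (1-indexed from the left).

Weights: 1 ste: L, 2 kli L, 3 bo L, 4 dif H, 5 ro L, 6 rof H, 7 ko L.
Parse right to left (heavy = foot alone; LL = one foot; stranded L unfooted): ste: (ˈkli.bo) (ˈdif) ro (ˈrof) ko.
Foot heads: 2, 4, 6.
Primary stress on the rightmost head = syllable 6.
Secondary stress on 2, 4: ste:.ˌkli.bo.ˌdif.ro.ˈrof.ko.

primary 6, secondary 2, 4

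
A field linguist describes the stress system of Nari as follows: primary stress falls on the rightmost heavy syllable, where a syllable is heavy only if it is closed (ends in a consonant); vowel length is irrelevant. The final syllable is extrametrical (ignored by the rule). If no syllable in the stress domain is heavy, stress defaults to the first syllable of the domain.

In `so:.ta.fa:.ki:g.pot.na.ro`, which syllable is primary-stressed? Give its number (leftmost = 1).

The final syllable (7, ro) is extrametrical; the stress domain is syllables 1–6.
Weights: 1 so: L, 2 ta L, 3 fa: L, 4 ki:g H, 5 pot H, 6 na L.
Heavy syllables in the domain: 4, 5. The rightmost is syllable 5 (pot).
Primary stress: syllable 5 → so:.ta.fa:.ki:g.ˈpot.na.ro.

5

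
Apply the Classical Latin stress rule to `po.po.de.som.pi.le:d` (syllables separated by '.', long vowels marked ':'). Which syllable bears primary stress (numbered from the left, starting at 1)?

4

Classical Latin: stress the penult if heavy (long vowel or closed), else the antepenult.
Weights: 4 som H, 5 pi L, 6 le:d H.
The penult (syllable 5, pi) is light, so stress falls on the antepenult (syllable 4, som).
Stress on syllable 4: po.po.de.ˈsom.pi.le:d.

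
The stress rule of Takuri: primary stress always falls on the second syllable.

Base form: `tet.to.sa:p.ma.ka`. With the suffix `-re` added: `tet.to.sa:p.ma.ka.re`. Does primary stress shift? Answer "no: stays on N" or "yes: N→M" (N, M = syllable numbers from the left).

no: stays on 2

Base `tet.to.sa:p.ma.ka` (5 syllables):
  The word has 5 syllables; the second syllable is syllable 2 (to).
  → primary stress on syllable 2.
Suffixed `tet.to.sa:p.ma.ka.re` (6 syllables):
  The word has 6 syllables; the second syllable is syllable 2 (to).
  → primary stress on syllable 2.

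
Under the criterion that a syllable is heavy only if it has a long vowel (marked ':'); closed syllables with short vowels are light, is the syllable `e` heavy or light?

`e`: short vowel, open (no coda). Short vowel → light.

light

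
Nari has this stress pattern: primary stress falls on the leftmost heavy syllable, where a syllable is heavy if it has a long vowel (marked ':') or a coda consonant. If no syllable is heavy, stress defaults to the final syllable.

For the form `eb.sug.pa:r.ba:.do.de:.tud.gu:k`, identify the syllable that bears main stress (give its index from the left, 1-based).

Weights: 1 eb H, 2 sug H, 3 pa:r H, 4 ba: H, 5 do L, 6 de: H, 7 tud H, 8 gu:k H.
Heavy syllables in the domain: 1, 2, 3, 4, 6, 7, 8. The leftmost is syllable 1 (eb).
Primary stress: syllable 1 → ˈeb.sug.pa:r.ba:.do.de:.tud.gu:k.

1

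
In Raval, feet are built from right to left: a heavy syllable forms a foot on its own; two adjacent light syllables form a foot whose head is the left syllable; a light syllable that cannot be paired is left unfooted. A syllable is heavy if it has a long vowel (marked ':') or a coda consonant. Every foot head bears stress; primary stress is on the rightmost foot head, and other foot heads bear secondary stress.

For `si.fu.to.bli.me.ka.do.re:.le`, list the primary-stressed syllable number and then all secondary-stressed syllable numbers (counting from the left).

Weights: 1 si L, 2 fu L, 3 to L, 4 bli L, 5 me L, 6 ka L, 7 do L, 8 re: H, 9 le L.
Parse right to left (heavy = foot alone; LL = one foot; stranded L unfooted): si (ˈfu.to) (ˈbli.me) (ˈka.do) (ˈre:) le.
Foot heads: 2, 4, 6, 8.
Primary stress on the rightmost head = syllable 8.
Secondary stress on 2, 4, 6: si.ˌfu.to.ˌbli.me.ˌka.do.ˈre:.le.

primary 8, secondary 2, 4, 6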